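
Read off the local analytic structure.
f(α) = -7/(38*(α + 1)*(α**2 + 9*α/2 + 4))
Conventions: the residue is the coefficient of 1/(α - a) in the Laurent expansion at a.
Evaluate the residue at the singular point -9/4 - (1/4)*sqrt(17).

The residue is 7/38 - (35/646)*sqrt(17).

The factor α**2 + 9*α/2 + 4 splits as (α - a)(α - a') with a = -9/4 - (1/4)*sqrt(17), a' = -9/4 + (1/4)*sqrt(17). At the order-1 pole a set g(α) = (α - a)*f(α) = [-7/(38*(α + 1))] / (α - a').
Simple pole: residue = g(a) at a = -9/4 - (1/4)*sqrt(17), which is 7/38 - (35/646)*sqrt(17).


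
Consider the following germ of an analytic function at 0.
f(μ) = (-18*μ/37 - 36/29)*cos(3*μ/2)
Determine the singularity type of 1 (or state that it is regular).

The point is a regular point.

There is no denominator, hence no pole anywhere.
The factor cos(3*μ/2) is entire.
So the germ continues analytically to 1.


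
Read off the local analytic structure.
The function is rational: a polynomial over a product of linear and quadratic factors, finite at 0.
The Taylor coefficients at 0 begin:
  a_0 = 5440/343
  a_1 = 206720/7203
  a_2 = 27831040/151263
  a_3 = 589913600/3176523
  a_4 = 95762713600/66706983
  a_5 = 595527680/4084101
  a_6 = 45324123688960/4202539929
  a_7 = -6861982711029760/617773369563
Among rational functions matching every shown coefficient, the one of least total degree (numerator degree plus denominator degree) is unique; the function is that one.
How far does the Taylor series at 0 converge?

No rational of total degree below 4 reproduces all 8 coefficients; solving the [0/4] Pade equations on them gives f(x) = -17/(18*(x - 7/12)**3*(x + 3/10)), whose expansion matches every shown term.
Denominator factor (x - 7/12)^3: pole of order 3 at 7/12, modulus 7/12.
Denominator factor (x + 3/10): pole of order 1 at -3/10, modulus 3/10.
The radius of convergence is the smallest modulus among the singular points: 3/10.

The radius of convergence is 3/10.


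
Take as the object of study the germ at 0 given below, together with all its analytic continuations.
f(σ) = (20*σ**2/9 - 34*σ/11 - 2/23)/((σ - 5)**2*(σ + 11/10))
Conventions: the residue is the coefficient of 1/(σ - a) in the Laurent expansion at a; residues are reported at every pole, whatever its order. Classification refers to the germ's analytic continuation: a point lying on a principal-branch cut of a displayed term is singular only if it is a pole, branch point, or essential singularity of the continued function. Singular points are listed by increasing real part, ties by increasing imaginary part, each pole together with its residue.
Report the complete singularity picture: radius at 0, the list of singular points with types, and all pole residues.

Radius of convergence at 0: 11/10.
At -11/10: a pole of order 1; residue 124240/770247.
At 5: a pole of order 2; residue 176380/85583.

Denominator factor (σ - 5)^2: pole of order 2 at 5, modulus 5.
Denominator factor (σ + 11/10): pole of order 1 at -11/10, modulus 11/10.
The radius of convergence is the smallest modulus among the singular points: 11/10.
At the order-1 pole -11/10 set g(σ) = (σ - (-11/10))*f(σ) = (20*σ**2/9 - 34*σ/11 - 2/23)/(σ - 5)**2.
Simple pole: residue = g(a) at a = -11/10, which is 124240/770247.
At the order-2 pole 5 set g(σ) = (σ - (5))^2*f(σ) = (20*σ**2/9 - 34*σ/11 - 2/23)/(σ + 11/10).
Order-2 pole: residue = g'(a); g'(5) = 176380/85583, so the residue is 176380/85583.
List the singular points by increasing real part (a conjugate pair: the negative imaginary part first).


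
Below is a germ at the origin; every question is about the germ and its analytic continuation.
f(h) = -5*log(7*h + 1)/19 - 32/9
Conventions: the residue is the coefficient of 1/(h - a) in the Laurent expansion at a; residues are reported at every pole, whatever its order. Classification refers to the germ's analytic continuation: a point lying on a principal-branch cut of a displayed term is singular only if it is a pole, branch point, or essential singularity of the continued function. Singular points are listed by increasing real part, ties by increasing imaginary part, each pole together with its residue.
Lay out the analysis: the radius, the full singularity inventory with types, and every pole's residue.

Branch term (-5/19)*log(1 - h/(-1/7)): its argument vanishes at h = -1/7, a logarithmic branch point, modulus 1/7.
The radius of convergence is the smallest modulus among the singular points: 1/7.

Radius of convergence at 0: 1/7.
At -1/7: a logarithmic branch point.


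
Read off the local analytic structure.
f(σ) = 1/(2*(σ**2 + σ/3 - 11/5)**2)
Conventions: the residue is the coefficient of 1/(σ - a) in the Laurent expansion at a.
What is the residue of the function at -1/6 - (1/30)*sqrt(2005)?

The residue is (135/160801)*sqrt(2005).

The factor σ**2 + σ/3 - 11/5 splits as (σ - a)(σ - a') with a = -1/6 - (1/30)*sqrt(2005), a' = -1/6 + (1/30)*sqrt(2005). At the order-2 pole a set g(σ) = (σ - a)^2*f(σ) = [1/2] / (σ - a')^2.
Order-2 pole: residue = g'(a); g'(-1/6 - (1/30)*sqrt(2005)) = (135/160801)*sqrt(2005), so the residue is (135/160801)*sqrt(2005).


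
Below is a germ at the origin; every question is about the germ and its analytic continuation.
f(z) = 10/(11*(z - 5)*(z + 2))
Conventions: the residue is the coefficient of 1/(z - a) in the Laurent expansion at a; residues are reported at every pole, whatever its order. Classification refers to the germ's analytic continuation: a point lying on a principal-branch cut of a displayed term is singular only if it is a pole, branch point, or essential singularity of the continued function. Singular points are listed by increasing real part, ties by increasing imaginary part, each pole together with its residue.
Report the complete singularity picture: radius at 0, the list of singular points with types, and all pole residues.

Radius of convergence at 0: 2.
At -2: a pole of order 1; residue -10/77.
At 5: a pole of order 1; residue 10/77.

Denominator factor (z - 5): pole of order 1 at 5, modulus 5.
Denominator factor (z + 2): pole of order 1 at -2, modulus 2.
The radius of convergence is the smallest modulus among the singular points: 2.
At the order-1 pole -2 set g(z) = (z - (-2))*f(z) = 10/(11*(z - 5)).
Simple pole: residue = g(a) at a = -2, which is -10/77.
At the order-1 pole 5 set g(z) = (z - (5))*f(z) = 10/(11*(z + 2)).
Simple pole: residue = g(a) at a = 5, which is 10/77.
List the singular points by increasing real part (a conjugate pair: the negative imaginary part first).


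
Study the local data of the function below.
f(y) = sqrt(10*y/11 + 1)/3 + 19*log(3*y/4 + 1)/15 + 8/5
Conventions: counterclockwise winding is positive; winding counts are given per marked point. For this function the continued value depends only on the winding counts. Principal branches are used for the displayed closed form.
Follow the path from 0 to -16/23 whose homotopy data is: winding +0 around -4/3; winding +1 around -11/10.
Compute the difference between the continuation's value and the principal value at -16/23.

Continued minus principal equals -(2/759)*sqrt(23529).

The rational part is single-valued and drops out of the difference; each branch term changes only by its own monodromy.
(1/3)*sqrt(1 - y/(-11/10)): winding +1 is odd, the square root flips sign, contributing -2*(1/3)*sqrt(1 - (-16/23)/(-11/10)) = -2*(1/3)*sqrt(93/253) = -(2/759)*sqrt(23529).
(19/15)*log(1 - y/(-4/3)): winding 0 around -4/3, so this term returns to its principal value, contribution 0.
Summing the contributions at y = -16/23 gives -(2/759)*sqrt(23529).


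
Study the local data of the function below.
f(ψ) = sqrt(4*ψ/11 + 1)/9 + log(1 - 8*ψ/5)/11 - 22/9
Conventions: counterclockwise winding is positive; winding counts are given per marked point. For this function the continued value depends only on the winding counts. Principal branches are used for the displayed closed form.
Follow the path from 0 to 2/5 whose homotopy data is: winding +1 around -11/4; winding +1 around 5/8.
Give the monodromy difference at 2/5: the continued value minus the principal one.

The rational part is single-valued and drops out of the difference; each branch term changes only by its own monodromy.
(1/11)*log(1 - ψ/(5/8)): each positive loop around 5/8 adds 2*pi*i to the log, so winding +1 contributes (1/11)*(1)*2*pi*i = (2/11)*pi*i.
(1/9)*sqrt(1 - ψ/(-11/4)): winding +1 is odd, the square root flips sign, contributing -2*(1/9)*sqrt(1 - (2/5)/(-11/4)) = -2*(1/9)*sqrt(63/55) = -(2/165)*sqrt(385).
Summing the contributions at ψ = 2/5 gives (-(2/165)*sqrt(385)) + ((2/11)*pi)*i.

Continued minus principal equals (-(2/165)*sqrt(385)) + ((2/11)*pi)*i.


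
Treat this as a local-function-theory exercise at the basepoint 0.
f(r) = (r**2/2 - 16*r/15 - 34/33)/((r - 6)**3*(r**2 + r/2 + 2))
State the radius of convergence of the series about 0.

Denominator factor (r**2 + r/2 + 2): discriminant -31/4, complex-conjugate roots (-1/4) + ((1/4)*sqrt(31))*i and (-1/4) - ((1/4)*sqrt(31))*i; poles of order 1, moduli sqrt(2) and sqrt(2).
Denominator factor (r - 6)^3: pole of order 3 at 6, modulus 6.
The radius of convergence is the smallest modulus among the singular points: sqrt(2).

The radius of convergence is sqrt(2).


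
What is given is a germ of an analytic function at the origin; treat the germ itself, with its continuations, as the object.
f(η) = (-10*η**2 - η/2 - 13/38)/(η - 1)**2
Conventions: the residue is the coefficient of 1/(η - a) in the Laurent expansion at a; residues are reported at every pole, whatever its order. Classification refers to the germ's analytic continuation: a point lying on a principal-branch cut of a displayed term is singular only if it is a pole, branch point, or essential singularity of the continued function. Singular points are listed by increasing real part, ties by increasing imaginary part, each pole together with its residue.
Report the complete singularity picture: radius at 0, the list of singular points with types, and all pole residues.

Radius of convergence at 0: 1.
At 1: a pole of order 2; residue -41/2.

Denominator factor (η - 1)^2: pole of order 2 at 1, modulus 1.
The radius of convergence is the smallest modulus among the singular points: 1.
At the order-2 pole 1 set g(η) = (η - (1))^2*f(η) = -10*η**2 - η/2 - 13/38.
Order-2 pole: residue = g'(a); g'(1) = -41/2, so the residue is -41/2.


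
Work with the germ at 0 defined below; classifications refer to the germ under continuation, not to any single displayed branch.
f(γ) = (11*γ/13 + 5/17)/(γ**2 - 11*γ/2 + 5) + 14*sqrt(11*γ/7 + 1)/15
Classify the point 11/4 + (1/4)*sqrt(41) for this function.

The denominator factor γ**2 - 11*γ/2 + 5 vanishes at 11/4 + (1/4)*sqrt(41) and appears to the power 1; the numerator there equals 2317/884 + (11/52)*sqrt(41), nonzero, and no other factor vanishes.
The branch terms are analytic at this point.
Hence a pole whose order is the multiplicity, 1.

The point is a pole of order 1.


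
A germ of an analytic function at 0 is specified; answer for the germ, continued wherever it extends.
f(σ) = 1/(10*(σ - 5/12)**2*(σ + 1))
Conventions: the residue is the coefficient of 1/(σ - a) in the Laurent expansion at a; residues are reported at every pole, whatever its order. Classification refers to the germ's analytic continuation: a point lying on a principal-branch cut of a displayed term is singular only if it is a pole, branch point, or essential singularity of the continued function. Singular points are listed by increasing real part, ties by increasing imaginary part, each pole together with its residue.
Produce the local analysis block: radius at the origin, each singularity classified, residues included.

Denominator factor (σ + 1): pole of order 1 at -1, modulus 1.
Denominator factor (σ - 5/12)^2: pole of order 2 at 5/12, modulus 5/12.
The radius of convergence is the smallest modulus among the singular points: 5/12.
At the order-1 pole -1 set g(σ) = (σ - (-1))*f(σ) = 1/(10*(σ - 5/12)**2).
Simple pole: residue = g(a) at a = -1, which is 72/1445.
At the order-2 pole 5/12 set g(σ) = (σ - (5/12))^2*f(σ) = 1/(10*(σ + 1)).
Order-2 pole: residue = g'(a); g'(5/12) = -72/1445, so the residue is -72/1445.
List the singular points by increasing real part (a conjugate pair: the negative imaginary part first).

Radius of convergence at 0: 5/12.
At -1: a pole of order 1; residue 72/1445.
At 5/12: a pole of order 2; residue -72/1445.


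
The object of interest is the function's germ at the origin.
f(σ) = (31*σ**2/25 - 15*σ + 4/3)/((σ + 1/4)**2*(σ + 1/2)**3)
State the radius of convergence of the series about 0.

Denominator factor (σ + 1/4)^2: pole of order 2 at -1/4, modulus 1/4.
Denominator factor (σ + 1/2)^3: pole of order 3 at -1/2, modulus 1/2.
The radius of convergence is the smallest modulus among the singular points: 1/4.

The radius of convergence is 1/4.


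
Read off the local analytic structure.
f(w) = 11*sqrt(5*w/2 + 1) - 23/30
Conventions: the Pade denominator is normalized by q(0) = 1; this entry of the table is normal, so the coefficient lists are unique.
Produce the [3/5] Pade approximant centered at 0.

Taylor coefficients needed (expand at 0): a_0 = 307/30, a_1 = 55/4, a_2 = -275/32, a_3 = 1375/128, a_4 = -34375/2048, a_5 = 240625/8192, a_6 = -3609375/65536, a_7 = 28359375/262144, a_8 = -1843359375/8388608.
Write the denominator as Q(w) = 1 + q1*w + q2*w^2 + q3*w^3 + q4*w^4 + q5*w^5. Requiring Q*f - P = O(w^9) with deg P <= 3 kills the coefficients of w^4..w^8 in Q*f:
  w^4: a_4 + q1*a_3 + q2*a_2 + q3*a_1 + q4*a_0 = 0, i.e. -34375/2048 + (1375/128)*q1 + (-275/32)*q2 + (55/4)*q3 + (307/30)*q4 = 0.
  w^5: a_5 + q1*a_4 + q2*a_3 + q3*a_2 + q4*a_1 + q5*a_0 = 0, i.e. 240625/8192 + (-34375/2048)*q1 + (1375/128)*q2 + (-275/32)*q3 + (55/4)*q4 + (307/30)*q5 = 0.
  w^6: a_6 + q1*a_5 + q2*a_4 + q3*a_3 + q4*a_2 + q5*a_1 = 0, i.e. -3609375/65536 + (240625/8192)*q1 + (-34375/2048)*q2 + (1375/128)*q3 + (-275/32)*q4 + (55/4)*q5 = 0.
  w^7: a_7 + q1*a_6 + q2*a_5 + q3*a_4 + q4*a_3 + q5*a_2 = 0, i.e. 28359375/262144 + (-3609375/65536)*q1 + (240625/8192)*q2 + (-34375/2048)*q3 + (1375/128)*q4 + (-275/32)*q5 = 0.
  w^8: a_8 + q1*a_7 + q2*a_6 + q3*a_5 + q4*a_4 + q5*a_3 = 0, i.e. -1843359375/8388608 + (28359375/262144)*q1 + (-3609375/65536)*q2 + (240625/8192)*q3 + (-34375/2048)*q4 + (1375/128)*q5 = 0.
Solving this linear system: q1 = 278040315/71254688, q2 = 1188860325/285018752, q3 = 1962223125/2280150016, q4 = -498609375/4560300032, q5 = 1519546875/72964800512.
The numerator is Q*f truncated at degree 3: P0 = a_0 = 307/30; P1 = a_1 + q1*a_0 = 7650062367/142509376; P2 = a_2 + q1*a_1 + q2*a_0 = 50017682835/570037504; P3 = a_3 + q1*a_2 + q2*a_1 + q3*a_0 = 197774862875/4560300032.

The Pade approximant has numerator coefficients [307/30, 7650062367/142509376, 50017682835/570037504, 197774862875/4560300032]; denominator coefficients [1, 278040315/71254688, 1188860325/285018752, 1962223125/2280150016, -498609375/4560300032, 1519546875/72964800512].


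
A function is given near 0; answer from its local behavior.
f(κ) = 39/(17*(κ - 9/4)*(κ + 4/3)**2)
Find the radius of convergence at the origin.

Denominator factor (κ + 4/3)^2: pole of order 2 at -4/3, modulus 4/3.
Denominator factor (κ - 9/4): pole of order 1 at 9/4, modulus 9/4.
The radius of convergence is the smallest modulus among the singular points: 4/3.

The radius of convergence is 4/3.


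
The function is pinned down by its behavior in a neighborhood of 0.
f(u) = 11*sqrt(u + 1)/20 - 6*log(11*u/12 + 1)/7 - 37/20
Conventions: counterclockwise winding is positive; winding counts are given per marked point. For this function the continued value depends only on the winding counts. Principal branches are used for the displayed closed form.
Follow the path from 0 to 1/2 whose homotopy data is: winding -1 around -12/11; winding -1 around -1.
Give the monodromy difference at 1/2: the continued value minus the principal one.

Continued minus principal equals (-(11/20)*sqrt(6)) + ((12/7)*pi)*i.

The rational part is single-valued and drops out of the difference; each branch term changes only by its own monodromy.
(11/20)*sqrt(1 - u/(-1)): winding -1 is odd, the square root flips sign, contributing -2*(11/20)*sqrt(1 - (1/2)/(-1)) = -2*(11/20)*sqrt(3/2) = -(11/20)*sqrt(6).
(-6/7)*log(1 - u/(-12/11)): each positive loop around -12/11 adds 2*pi*i to the log, so winding -1 contributes (-6/7)*(-1)*2*pi*i = (12/7)*pi*i.
Summing the contributions at u = 1/2 gives (-(11/20)*sqrt(6)) + ((12/7)*pi)*i.


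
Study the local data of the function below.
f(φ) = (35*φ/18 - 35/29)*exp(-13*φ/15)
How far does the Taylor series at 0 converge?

The factor exp(-13*φ/15) is entire and contributes no finite singular point.
The polynomial part has no poles.
No finite singular points: the Taylor series at 0 converges everywhere.

The radius of convergence is infinite.


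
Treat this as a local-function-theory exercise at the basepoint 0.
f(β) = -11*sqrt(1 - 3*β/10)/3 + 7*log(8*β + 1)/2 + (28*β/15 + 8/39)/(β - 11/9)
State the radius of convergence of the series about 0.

The radius of convergence is 1/8.

Denominator factor (β - 11/9): pole of order 1 at 11/9, modulus 11/9.
Branch term (7/2)*log(1 - β/(-1/8)): its argument vanishes at β = -1/8, a logarithmic branch point, modulus 1/8.
Branch term (-11/3)*sqrt(1 - β/(10/3)): its argument vanishes at β = 10/3, a square-root branch point, modulus 10/3.
The radius of convergence is the smallest modulus among the singular points: 1/8.


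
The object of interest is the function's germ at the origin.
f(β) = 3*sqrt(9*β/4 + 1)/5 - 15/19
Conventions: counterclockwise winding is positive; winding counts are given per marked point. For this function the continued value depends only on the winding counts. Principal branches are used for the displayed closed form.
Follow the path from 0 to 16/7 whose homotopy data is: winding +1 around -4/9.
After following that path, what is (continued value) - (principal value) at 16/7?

The rational part is single-valued and drops out of the difference; each branch term changes only by its own monodromy.
(3/5)*sqrt(1 - β/(-4/9)): winding +1 is odd, the square root flips sign, contributing -2*(3/5)*sqrt(1 - (16/7)/(-4/9)) = -2*(3/5)*sqrt(43/7) = -(6/35)*sqrt(301).
Summing the contributions at β = 16/7 gives -(6/35)*sqrt(301).

Continued minus principal equals -(6/35)*sqrt(301).


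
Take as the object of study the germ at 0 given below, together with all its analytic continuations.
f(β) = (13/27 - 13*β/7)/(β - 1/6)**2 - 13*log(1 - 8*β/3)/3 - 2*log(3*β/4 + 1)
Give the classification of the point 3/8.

The term (-13/3)*log(1 - β/(3/8)) has argument 1 - 3/8/(3/8) = 0 at 3/8: a logarithmic (infinitely-sheeted) branch point; the remaining terms are analytic or single-valued there.

The point is a logarithmic branch point.


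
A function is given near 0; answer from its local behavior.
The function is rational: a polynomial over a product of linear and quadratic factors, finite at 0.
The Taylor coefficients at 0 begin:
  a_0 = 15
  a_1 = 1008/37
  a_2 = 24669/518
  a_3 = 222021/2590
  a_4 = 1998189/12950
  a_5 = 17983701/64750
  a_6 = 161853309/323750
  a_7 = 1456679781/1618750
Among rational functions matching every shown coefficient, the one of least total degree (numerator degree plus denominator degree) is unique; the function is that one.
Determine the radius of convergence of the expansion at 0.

No rational of total degree below 3 reproduces all 8 coefficients; solving the [2/1] Pade equations on them gives f(φ) = (11*φ**2/14 - 5*φ/37 - 25/3)/(φ - 5/9), whose expansion matches every shown term.
Denominator factor (φ - 5/9): pole of order 1 at 5/9, modulus 5/9.
The radius of convergence is the smallest modulus among the singular points: 5/9.

The radius of convergence is 5/9.


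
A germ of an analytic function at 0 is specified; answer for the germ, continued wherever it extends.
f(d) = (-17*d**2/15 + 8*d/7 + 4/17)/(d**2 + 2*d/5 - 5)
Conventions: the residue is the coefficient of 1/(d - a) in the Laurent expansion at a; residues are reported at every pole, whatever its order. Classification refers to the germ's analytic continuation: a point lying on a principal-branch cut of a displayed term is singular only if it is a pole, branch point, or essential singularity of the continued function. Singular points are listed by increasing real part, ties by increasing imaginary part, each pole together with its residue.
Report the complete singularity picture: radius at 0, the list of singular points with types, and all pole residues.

Denominator factor (d**2 + 2*d/5 - 5): discriminant 504/25, real irrational roots -1/5 + (3/5)*sqrt(14) and -1/5 - (3/5)*sqrt(14); poles of order 1, moduli -1/5 + (3/5)*sqrt(14) and 1/5 + (3/5)*sqrt(14).
The radius of convergence is the smallest modulus among the singular points: -1/5 + (3/5)*sqrt(14).
The factor d**2 + 2*d/5 - 5 splits as (d - a)(d - a') with a = -1/5 - (3/5)*sqrt(14), a' = -1/5 + (3/5)*sqrt(14). At the order-1 pole a set g(d) = (d - a)*f(d) = [-17*d**2/15 + 8*d/7 + 4/17] / (d - a').
Simple pole: residue = g(a) at a = -1/5 - (3/5)*sqrt(14), which is 419/525 + (256621/749700)*sqrt(14).
The factor d**2 + 2*d/5 - 5 splits as (d - a)(d - a') with a = -1/5 + (3/5)*sqrt(14), a' = -1/5 - (3/5)*sqrt(14). At the order-1 pole a set g(d) = (d - a)*f(d) = [-17*d**2/15 + 8*d/7 + 4/17] / (d - a').
Simple pole: residue = g(a) at a = -1/5 + (3/5)*sqrt(14), which is 419/525 - (256621/749700)*sqrt(14).
List the singular points by increasing real part (a conjugate pair: the negative imaginary part first).

Radius of convergence at 0: -1/5 + (3/5)*sqrt(14).
At -1/5 - (3/5)*sqrt(14): a pole of order 1; residue 419/525 + (256621/749700)*sqrt(14).
At -1/5 + (3/5)*sqrt(14): a pole of order 1; residue 419/525 - (256621/749700)*sqrt(14).


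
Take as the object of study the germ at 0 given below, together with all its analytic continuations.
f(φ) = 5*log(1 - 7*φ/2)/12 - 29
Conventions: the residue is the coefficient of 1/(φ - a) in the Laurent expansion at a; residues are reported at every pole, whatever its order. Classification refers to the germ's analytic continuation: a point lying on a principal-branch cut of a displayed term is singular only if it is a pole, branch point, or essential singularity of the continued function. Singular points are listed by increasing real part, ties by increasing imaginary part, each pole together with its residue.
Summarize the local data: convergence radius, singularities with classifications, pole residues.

Radius of convergence at 0: 2/7.
At 2/7: a logarithmic branch point.

Branch term (5/12)*log(1 - φ/(2/7)): its argument vanishes at φ = 2/7, a logarithmic branch point, modulus 2/7.
The radius of convergence is the smallest modulus among the singular points: 2/7.


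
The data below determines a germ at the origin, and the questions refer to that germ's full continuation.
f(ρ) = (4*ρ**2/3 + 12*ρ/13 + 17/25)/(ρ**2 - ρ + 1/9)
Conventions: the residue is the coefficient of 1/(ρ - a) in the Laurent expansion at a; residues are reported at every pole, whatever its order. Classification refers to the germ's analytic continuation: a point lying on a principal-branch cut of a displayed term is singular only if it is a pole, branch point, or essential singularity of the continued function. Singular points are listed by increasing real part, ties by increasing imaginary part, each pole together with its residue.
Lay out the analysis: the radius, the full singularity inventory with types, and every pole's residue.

Denominator factor (ρ**2 - ρ + 1/9): discriminant 5/9, real irrational roots 1/2 + (1/6)*sqrt(5) and 1/2 - (1/6)*sqrt(5); poles of order 1, moduli 1/2 + (1/6)*sqrt(5) and 1/2 - (1/6)*sqrt(5).
The radius of convergence is the smallest modulus among the singular points: 1/2 - (1/6)*sqrt(5).
The factor ρ**2 - ρ + 1/9 splits as (ρ - a)(ρ - a') with a = 1/2 - (1/6)*sqrt(5), a' = 1/2 + (1/6)*sqrt(5). At the order-1 pole a set g(ρ) = (ρ - a)*f(ρ) = [4*ρ**2/3 + 12*ρ/13 + 17/25] / (ρ - a').
Simple pole: residue = g(a) at a = 1/2 - (1/6)*sqrt(5), which is 44/39 - (14567/14625)*sqrt(5).
The factor ρ**2 - ρ + 1/9 splits as (ρ - a)(ρ - a') with a = 1/2 + (1/6)*sqrt(5), a' = 1/2 - (1/6)*sqrt(5). At the order-1 pole a set g(ρ) = (ρ - a)*f(ρ) = [4*ρ**2/3 + 12*ρ/13 + 17/25] / (ρ - a').
Simple pole: residue = g(a) at a = 1/2 + (1/6)*sqrt(5), which is 44/39 + (14567/14625)*sqrt(5).
List the singular points by increasing real part (a conjugate pair: the negative imaginary part first).

Radius of convergence at 0: 1/2 - (1/6)*sqrt(5).
At 1/2 - (1/6)*sqrt(5): a pole of order 1; residue 44/39 - (14567/14625)*sqrt(5).
At 1/2 + (1/6)*sqrt(5): a pole of order 1; residue 44/39 + (14567/14625)*sqrt(5).


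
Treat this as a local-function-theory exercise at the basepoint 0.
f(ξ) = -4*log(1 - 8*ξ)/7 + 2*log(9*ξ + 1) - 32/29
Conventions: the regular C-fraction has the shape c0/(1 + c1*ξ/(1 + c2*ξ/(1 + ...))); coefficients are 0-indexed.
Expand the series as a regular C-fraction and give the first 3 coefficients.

Taylor coefficients (expand at 0): a_0 = -32/29, a_1 = 158/7, a_2 = -439/7.
c0 = a_0 = -32/29. Peel one level at a time: if S = 1 + c*ξ/S' with S'(0) = 1, then c is the ξ-coefficient of S and S' = c*ξ/(S - 1).
S_1 = c0/f = 1 + (2291/112)*ξ + (4535745/12544)*ξ^2 + ...; c1 = 2291/112.
S_2 = c1*ξ/(S_1 - 1) = 1 + (-156405/8848)*ξ + ...; c2 = -156405/8848.

The regular C-fraction coefficients are [-32/29, 2291/112, -156405/8848].


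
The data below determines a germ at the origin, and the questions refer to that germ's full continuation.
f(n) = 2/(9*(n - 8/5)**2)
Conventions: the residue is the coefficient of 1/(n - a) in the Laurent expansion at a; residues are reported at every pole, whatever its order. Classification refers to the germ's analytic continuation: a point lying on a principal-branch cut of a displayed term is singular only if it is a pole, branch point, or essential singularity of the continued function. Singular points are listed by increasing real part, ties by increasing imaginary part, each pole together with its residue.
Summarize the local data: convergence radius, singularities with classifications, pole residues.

Denominator factor (n - 8/5)^2: pole of order 2 at 8/5, modulus 8/5.
The radius of convergence is the smallest modulus among the singular points: 8/5.
At the order-2 pole 8/5 set g(n) = (n - (8/5))^2*f(n) = 2/9.
Order-2 pole: residue = g'(a); g'(8/5) = 0, so the residue is 0.

Radius of convergence at 0: 8/5.
At 8/5: a pole of order 2; residue 0.


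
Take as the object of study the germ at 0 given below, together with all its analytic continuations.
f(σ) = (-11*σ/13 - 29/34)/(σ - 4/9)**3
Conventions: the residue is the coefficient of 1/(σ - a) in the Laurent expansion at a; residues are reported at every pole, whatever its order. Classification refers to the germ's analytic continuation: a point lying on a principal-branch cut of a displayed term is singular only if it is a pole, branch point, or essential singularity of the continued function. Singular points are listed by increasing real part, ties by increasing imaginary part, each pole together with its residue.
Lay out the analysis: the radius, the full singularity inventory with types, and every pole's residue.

Radius of convergence at 0: 4/9.
At 4/9: a pole of order 3; residue 0.

Denominator factor (σ - 4/9)^3: pole of order 3 at 4/9, modulus 4/9.
The radius of convergence is the smallest modulus among the singular points: 4/9.
At the order-3 pole 4/9 set g(σ) = (σ - (4/9))^3*f(σ) = -11*σ/13 - 29/34.
Order-3 pole: residue = g''(a)/2; g''(4/9) = 0, so the residue is 0.


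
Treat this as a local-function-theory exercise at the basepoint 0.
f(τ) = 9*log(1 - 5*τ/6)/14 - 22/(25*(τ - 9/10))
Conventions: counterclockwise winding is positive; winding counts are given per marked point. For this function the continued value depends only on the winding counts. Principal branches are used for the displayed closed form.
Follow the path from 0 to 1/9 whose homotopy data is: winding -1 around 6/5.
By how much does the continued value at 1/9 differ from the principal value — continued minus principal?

The rational part is single-valued and drops out of the difference; each branch term changes only by its own monodromy.
(9/14)*log(1 - τ/(6/5)): each positive loop around 6/5 adds 2*pi*i to the log, so winding -1 contributes (9/14)*(-1)*2*pi*i = -(9/7)*pi*i.
Summing the contributions at τ = 1/9 gives -(9/7)*pi*i.

Continued minus principal equals -(9/7)*pi*i.


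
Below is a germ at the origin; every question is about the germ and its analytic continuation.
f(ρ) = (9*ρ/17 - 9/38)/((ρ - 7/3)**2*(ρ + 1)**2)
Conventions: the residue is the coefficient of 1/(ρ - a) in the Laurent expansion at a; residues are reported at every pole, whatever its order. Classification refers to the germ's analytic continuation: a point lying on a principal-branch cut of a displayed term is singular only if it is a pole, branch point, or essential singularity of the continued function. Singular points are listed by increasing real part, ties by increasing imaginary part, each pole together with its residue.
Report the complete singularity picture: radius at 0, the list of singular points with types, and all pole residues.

Radius of convergence at 0: 1.
At -1: a pole of order 2; residue 81/12920.
At 7/3: a pole of order 2; residue -81/12920.

Denominator factor (ρ - 7/3)^2: pole of order 2 at 7/3, modulus 7/3.
Denominator factor (ρ + 1)^2: pole of order 2 at -1, modulus 1.
The radius of convergence is the smallest modulus among the singular points: 1.
At the order-2 pole -1 set g(ρ) = (ρ - (-1))^2*f(ρ) = (9*ρ/17 - 9/38)/(ρ - 7/3)**2.
Order-2 pole: residue = g'(a); g'(-1) = 81/12920, so the residue is 81/12920.
At the order-2 pole 7/3 set g(ρ) = (ρ - (7/3))^2*f(ρ) = (9*ρ/17 - 9/38)/(ρ + 1)**2.
Order-2 pole: residue = g'(a); g'(7/3) = -81/12920, so the residue is -81/12920.
List the singular points by increasing real part (a conjugate pair: the negative imaginary part first).


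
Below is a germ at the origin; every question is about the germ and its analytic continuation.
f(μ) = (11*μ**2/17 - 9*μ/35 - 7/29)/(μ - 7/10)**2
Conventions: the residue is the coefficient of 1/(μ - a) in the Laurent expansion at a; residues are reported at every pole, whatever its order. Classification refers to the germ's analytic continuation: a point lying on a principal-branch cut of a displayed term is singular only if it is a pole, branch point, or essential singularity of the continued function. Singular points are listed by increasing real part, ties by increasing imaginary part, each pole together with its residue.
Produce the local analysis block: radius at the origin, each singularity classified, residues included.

Denominator factor (μ - 7/10)^2: pole of order 2 at 7/10, modulus 7/10.
The radius of convergence is the smallest modulus among the singular points: 7/10.
At the order-2 pole 7/10 set g(μ) = (μ - (7/10))^2*f(μ) = 11*μ**2/17 - 9*μ/35 - 7/29.
Order-2 pole: residue = g'(a); g'(7/10) = 386/595, so the residue is 386/595.

Radius of convergence at 0: 7/10.
At 7/10: a pole of order 2; residue 386/595.


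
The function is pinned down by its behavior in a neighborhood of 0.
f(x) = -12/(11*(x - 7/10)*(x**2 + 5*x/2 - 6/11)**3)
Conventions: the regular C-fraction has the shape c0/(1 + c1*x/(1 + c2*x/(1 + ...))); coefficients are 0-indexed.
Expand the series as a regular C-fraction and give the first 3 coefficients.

Taylor coefficients (expand at 0): a_0 = -605/63, a_1 = -257125/1764, a_2 = -109016765/74088.
c0 = a_0 = -605/63. Peel one level at a time: if S = 1 + c*x/S' with S'(0) = 1, then c is the x-coefficient of S and S' = c*x/(S - 1).
S_1 = c0/f = 1 + (-425/28)*x + (25927/336)*x^2 + ...; c1 = -425/28.
S_2 = c1*x/(S_1 - 1) = 1 + (25927/5100)*x + ...; c2 = 25927/5100.

The regular C-fraction coefficients are [-605/63, -425/28, 25927/5100].


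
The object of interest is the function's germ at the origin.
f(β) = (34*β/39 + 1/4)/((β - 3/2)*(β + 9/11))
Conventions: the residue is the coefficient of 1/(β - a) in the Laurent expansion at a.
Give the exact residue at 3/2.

The residue is 297/442.

At the order-1 pole 3/2 set g(β) = (β - (3/2))*f(β) = (34*β/39 + 1/4)/(β + 9/11).
Simple pole: residue = g(a) at a = 3/2, which is 297/442.


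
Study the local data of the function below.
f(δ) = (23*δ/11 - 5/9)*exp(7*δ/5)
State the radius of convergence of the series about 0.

The factor exp(7*δ/5) is entire and contributes no finite singular point.
The polynomial part has no poles.
No finite singular points: the Taylor series at 0 converges everywhere.

The radius of convergence is infinite.


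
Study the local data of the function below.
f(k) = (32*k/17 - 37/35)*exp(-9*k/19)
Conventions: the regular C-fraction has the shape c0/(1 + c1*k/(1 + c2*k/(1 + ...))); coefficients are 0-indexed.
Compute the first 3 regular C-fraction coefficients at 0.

The regular C-fraction coefficients are [-37/35, 26941/11951, -1178655881/643943782].

Taylor coefficients (expand at 0): a_0 = -37/35, a_1 = 26941/11305, a_2 = -433989/429590.
c0 = a_0 = -37/35. Peel one level at a time: if S = 1 + c*k/S' with S'(0) = 1, then c is the k-coefficient of S and S' = c*k/(S - 1).
S_1 = c0/f = 1 + (26941/11951)*k + (1178655881/285652802)*k^2 + ...; c1 = 26941/11951.
S_2 = c1*k/(S_1 - 1) = 1 + (-1178655881/643943782)*k + ...; c2 = -1178655881/643943782.


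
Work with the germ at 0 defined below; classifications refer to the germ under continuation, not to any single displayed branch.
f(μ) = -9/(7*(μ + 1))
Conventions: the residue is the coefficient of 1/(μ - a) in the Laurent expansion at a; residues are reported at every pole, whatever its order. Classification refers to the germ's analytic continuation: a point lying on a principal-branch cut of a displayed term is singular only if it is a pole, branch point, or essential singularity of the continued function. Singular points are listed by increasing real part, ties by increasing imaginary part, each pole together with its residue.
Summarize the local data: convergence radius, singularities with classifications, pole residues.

Denominator factor (μ + 1): pole of order 1 at -1, modulus 1.
The radius of convergence is the smallest modulus among the singular points: 1.
At the order-1 pole -1 set g(μ) = (μ - (-1))*f(μ) = -9/7.
Simple pole: residue = g(a) at a = -1, which is -9/7.

Radius of convergence at 0: 1.
At -1: a pole of order 1; residue -9/7.


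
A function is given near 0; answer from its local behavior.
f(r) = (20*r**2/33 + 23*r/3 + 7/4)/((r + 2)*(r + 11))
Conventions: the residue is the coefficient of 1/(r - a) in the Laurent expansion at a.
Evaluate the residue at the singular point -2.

The residue is -491/396.

At the order-1 pole -2 set g(r) = (r - (-2))*f(r) = (20*r**2/33 + 23*r/3 + 7/4)/(r + 11).
Simple pole: residue = g(a) at a = -2, which is -491/396.


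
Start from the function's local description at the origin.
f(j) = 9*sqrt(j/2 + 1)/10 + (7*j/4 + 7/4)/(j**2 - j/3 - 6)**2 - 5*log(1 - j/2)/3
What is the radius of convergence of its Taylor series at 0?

Denominator factor (j**2 - j/3 - 6)^2: discriminant 217/9, real irrational roots 1/6 + (1/6)*sqrt(217) and 1/6 - (1/6)*sqrt(217); poles of order 2, moduli 1/6 + (1/6)*sqrt(217) and -1/6 + (1/6)*sqrt(217).
Branch term (-5/3)*log(1 - j/(2)): its argument vanishes at j = 2, a logarithmic branch point, modulus 2.
Branch term (9/10)*sqrt(1 - j/(-2)): its argument vanishes at j = -2, a square-root branch point, modulus 2.
The radius of convergence is the smallest modulus among the singular points: 2.

The radius of convergence is 2.


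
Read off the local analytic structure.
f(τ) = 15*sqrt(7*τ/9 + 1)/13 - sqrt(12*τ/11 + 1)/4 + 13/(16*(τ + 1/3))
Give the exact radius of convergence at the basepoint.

Denominator factor (τ + 1/3): pole of order 1 at -1/3, modulus 1/3.
Branch term (-1/4)*sqrt(1 - τ/(-11/12)): its argument vanishes at τ = -11/12, a square-root branch point, modulus 11/12.
Branch term (15/13)*sqrt(1 - τ/(-9/7)): its argument vanishes at τ = -9/7, a square-root branch point, modulus 9/7.
The radius of convergence is the smallest modulus among the singular points: 1/3.

The radius of convergence is 1/3.


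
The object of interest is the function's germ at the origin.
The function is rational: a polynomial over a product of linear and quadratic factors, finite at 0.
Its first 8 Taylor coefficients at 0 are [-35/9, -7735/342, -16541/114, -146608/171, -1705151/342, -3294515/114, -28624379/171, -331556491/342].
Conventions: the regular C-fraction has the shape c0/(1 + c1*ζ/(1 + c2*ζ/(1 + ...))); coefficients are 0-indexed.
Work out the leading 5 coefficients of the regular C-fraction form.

Taylor coefficients (read off): a_0 = -35/9, a_1 = -7735/342, a_2 = -16541/114, a_3 = -146608/171, a_4 = -1705151/342.
c0 = a_0 = -35/9. Peel one level at a time: if S = 1 + c*ζ/S' with S'(0) = 1, then c is the ζ-coefficient of S and S' = c*ζ/(S - 1).
S_1 = c0/f = 1 + (-221/38)*ζ + (-25177/7220)*ζ^2 + ...; c1 = -221/38.
S_2 = c1*ζ/(S_1 - 1) = 1 + (-1481/2470)*ζ + (13729/4225)*ζ^2 + ...; c2 = -1481/2470.
S_3 = c2*ζ/(S_2 - 1) = 1 + (521702/96265)*ζ + (356844168/10966805)*ζ^2 + ...; c3 = 521702/96265.
S_4 = c3*ζ/(S_3 - 1) = 1 + (-8892/1481)*ζ + ...; c4 = -8892/1481.

The regular C-fraction coefficients are [-35/9, -221/38, -1481/2470, 521702/96265, -8892/1481].


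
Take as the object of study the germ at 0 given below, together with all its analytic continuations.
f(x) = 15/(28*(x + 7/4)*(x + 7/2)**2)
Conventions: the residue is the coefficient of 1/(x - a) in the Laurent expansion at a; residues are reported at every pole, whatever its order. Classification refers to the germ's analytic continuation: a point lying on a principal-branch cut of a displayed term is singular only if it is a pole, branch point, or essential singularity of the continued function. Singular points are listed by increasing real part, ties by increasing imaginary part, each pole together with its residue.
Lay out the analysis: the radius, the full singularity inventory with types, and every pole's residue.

Denominator factor (x + 7/4): pole of order 1 at -7/4, modulus 7/4.
Denominator factor (x + 7/2)^2: pole of order 2 at -7/2, modulus 7/2.
The radius of convergence is the smallest modulus among the singular points: 7/4.
At the order-2 pole -7/2 set g(x) = (x - (-7/2))^2*f(x) = 15/(28*(x + 7/4)).
Order-2 pole: residue = g'(a); g'(-7/2) = -60/343, so the residue is -60/343.
At the order-1 pole -7/4 set g(x) = (x - (-7/4))*f(x) = 15/(28*(x + 7/2)**2).
Simple pole: residue = g(a) at a = -7/4, which is 60/343.
List the singular points by increasing real part (a conjugate pair: the negative imaginary part first).

Radius of convergence at 0: 7/4.
At -7/2: a pole of order 2; residue -60/343.
At -7/4: a pole of order 1; residue 60/343.


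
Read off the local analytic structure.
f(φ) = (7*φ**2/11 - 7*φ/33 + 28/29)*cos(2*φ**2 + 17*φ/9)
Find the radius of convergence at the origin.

The factor cos(2*φ**2 + 17*φ/9) is entire and contributes no finite singular point.
The polynomial part has no poles.
No finite singular points: the Taylor series at 0 converges everywhere.

The radius of convergence is infinite.


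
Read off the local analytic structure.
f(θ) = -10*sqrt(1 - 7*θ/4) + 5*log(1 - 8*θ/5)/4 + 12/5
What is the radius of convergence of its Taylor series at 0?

Branch term (-10)*sqrt(1 - θ/(4/7)): its argument vanishes at θ = 4/7, a square-root branch point, modulus 4/7.
Branch term (5/4)*log(1 - θ/(5/8)): its argument vanishes at θ = 5/8, a logarithmic branch point, modulus 5/8.
The radius of convergence is the smallest modulus among the singular points: 4/7.

The radius of convergence is 4/7.


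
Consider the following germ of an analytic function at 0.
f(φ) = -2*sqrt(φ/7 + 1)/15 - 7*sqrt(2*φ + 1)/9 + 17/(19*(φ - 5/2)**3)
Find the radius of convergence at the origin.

Denominator factor (φ - 5/2)^3: pole of order 3 at 5/2, modulus 5/2.
Branch term (-7/9)*sqrt(1 - φ/(-1/2)): its argument vanishes at φ = -1/2, a square-root branch point, modulus 1/2.
Branch term (-2/15)*sqrt(1 - φ/(-7)): its argument vanishes at φ = -7, a square-root branch point, modulus 7.
The radius of convergence is the smallest modulus among the singular points: 1/2.

The radius of convergence is 1/2.
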